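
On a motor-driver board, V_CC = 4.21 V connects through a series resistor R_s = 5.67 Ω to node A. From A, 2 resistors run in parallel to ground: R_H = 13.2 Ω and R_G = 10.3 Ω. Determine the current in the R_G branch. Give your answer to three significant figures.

Parallel bank: R_p = 1/(1/13.2 + 1/10.3) = 5.786 Ω.
V_A = 4.21 × 5.786/11.46 = 2.126 V.
Branch current I = V_A/R_G = 2.126/10.3 = 0.2064 A.
(Equivalently: I_total = 0.3675 A, then current-divider fraction G_k/ΣG = 0.5617.)

I ≈ 0.206 A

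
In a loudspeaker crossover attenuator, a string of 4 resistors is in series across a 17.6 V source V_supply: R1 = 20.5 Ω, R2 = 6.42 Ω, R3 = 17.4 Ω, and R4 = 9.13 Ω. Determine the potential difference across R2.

ΣR = 20.5 + 6.42 + 17.4 + 9.13 = 53.45 Ω.
By the voltage-divider rule, V = 17.6 × 6.420/53.45 = 2.114 V.

V ≈ 2.11 V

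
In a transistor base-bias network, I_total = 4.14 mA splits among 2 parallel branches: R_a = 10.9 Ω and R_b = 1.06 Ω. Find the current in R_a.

Two-branch current divider: I_k = I_total · R_other/(R_1 + R_2).
I(R_a) = 4.14 × 1.06/(10.9 + 1.06) = 4.14 × 0.08863 = 0.3669 mA.

I ≈ 0.367 mA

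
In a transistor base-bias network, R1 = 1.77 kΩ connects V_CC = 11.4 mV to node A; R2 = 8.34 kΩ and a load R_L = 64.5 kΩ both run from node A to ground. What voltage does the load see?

R2 ‖ R_L = (8.34 × 64.5)/(8.34 + 64.5) = 7.385 kΩ.
Voltage divider with the loaded lower leg: V_out = 11.4 × 7.385/(1.77 + 7.385) = 11.4 × 0.8067 = 9.196 mV.

V_out ≈ 9.20 mV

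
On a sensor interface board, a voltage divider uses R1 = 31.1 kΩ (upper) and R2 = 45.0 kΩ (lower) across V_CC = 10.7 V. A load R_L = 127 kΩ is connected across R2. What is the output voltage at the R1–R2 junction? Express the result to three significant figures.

V_out ≈ 5.53 V

First combine the lower leg with the load: R2 ‖ R_L = 33.23 kΩ.
Then V_out = V_CC · R2'/(R1 + R2') = 10.7 × 33.23/64.33 = 5.527 V.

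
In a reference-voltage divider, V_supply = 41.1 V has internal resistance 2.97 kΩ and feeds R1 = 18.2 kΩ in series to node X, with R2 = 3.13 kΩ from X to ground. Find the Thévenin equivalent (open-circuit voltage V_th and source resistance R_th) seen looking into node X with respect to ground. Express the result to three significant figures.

V_th ≈ 5.29 V, R_th ≈ 2.73 kΩ

R1' = 2.97 + 18.2 = 21.17 kΩ (source resistance + R1).
Open-circuit (no load on X): V_th = V_supply · R2/(R1' + R2) = 41.1 × 3.13/(21.17 + 3.13) = 5.294 V.
Zeroing V_supply shorts the top of R1' to ground, so R_th = R1' ‖ R2 = 2.727 kΩ.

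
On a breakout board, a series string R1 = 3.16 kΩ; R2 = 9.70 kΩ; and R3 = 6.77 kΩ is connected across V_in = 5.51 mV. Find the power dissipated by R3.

P ≈ 0.533 nW

ΣR = 19.63 kΩ → I = 5.51/19.63 = 0.2807 µA.
P(R3) = I²·R3 = (0.2807)² × 6.77 = 0.5334 nW.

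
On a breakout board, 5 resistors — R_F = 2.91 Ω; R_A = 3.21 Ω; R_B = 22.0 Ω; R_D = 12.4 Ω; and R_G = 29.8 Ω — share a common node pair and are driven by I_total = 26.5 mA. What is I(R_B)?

I ≈ 1.48 mA

Total conductance ΣG = 1/2.91 + 1/3.21 + 1/22.0 + 1/12.4 + 1/29.8 = 0.8148 (units of 1/Ω).
Current divider: I(R_B) = I_total · G_k/ΣG = 26.5 × (0.04545/0.8148) = 26.5 × 0.05578 = 1.478 mA.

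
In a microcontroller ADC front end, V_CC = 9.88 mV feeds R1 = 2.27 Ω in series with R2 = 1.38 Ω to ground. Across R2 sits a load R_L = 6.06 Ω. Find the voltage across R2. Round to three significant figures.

R2 ‖ R_L = (1.38 × 6.06)/(1.38 + 6.06) = 1.124 Ω.
Voltage divider with the loaded lower leg: V_out = 9.88 × 1.124/(2.27 + 1.124) = 9.88 × 0.3312 = 3.272 mV.

V_out ≈ 3.27 mV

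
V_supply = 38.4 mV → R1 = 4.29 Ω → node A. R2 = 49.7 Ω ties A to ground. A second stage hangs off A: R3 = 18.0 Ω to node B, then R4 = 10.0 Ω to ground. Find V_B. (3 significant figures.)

Looking into the second stage from A: R3 + R4 = 28.00 Ω appears in parallel with R2.
Effective lower resistance at A: R2 ‖ 28.00 = 17.91 Ω.
V_A = 38.4 × 17.91/(4.29 + 17.91) = 30.98 mV.
V_B = V_A × 0.3571 = 11.06 mV.

V_B ≈ 11.1 mV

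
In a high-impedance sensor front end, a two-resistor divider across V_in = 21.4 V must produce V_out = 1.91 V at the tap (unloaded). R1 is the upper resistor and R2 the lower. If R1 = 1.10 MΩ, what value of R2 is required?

R2 ≈ 0.108 MΩ

V_out/V_in = R2/(R1+R2) = 0.08925.
R2 = R1 · 0.08925/(1 − 0.08925) = 0.1078 MΩ.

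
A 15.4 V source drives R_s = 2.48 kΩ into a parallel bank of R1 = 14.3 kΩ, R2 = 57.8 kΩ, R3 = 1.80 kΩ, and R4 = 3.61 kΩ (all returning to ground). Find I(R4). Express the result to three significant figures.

I ≈ 1.30 mA

Equivalent of the parallel group: R_p = 1.087 kΩ.
V_A by voltage divider: V_A = 15.4 × 1.087/(2.48 + 1.087) = 4.694 V.
Branch current I = V_A/R4 = 4.694/3.61 = 1.300 mA.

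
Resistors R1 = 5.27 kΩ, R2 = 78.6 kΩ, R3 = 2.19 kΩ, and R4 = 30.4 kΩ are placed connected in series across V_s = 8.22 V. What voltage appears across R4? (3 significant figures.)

V ≈ 2.15 V

ΣR = 5.27 + 78.6 + 2.19 + 30.4 = 116.5 kΩ.
By the voltage-divider rule, V = 8.22 × 30.40/116.5 = 2.146 V.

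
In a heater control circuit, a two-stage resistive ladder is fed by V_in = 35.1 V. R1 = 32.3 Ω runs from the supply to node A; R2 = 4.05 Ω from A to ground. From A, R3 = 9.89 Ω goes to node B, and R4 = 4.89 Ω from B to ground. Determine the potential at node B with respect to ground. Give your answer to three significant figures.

The second stage (R3 + R4 = 14.78 Ω) loads node A in parallel with R2.
Effective lower resistance at A: R2 ‖ 14.78 = 3.179 Ω.
First divider: V_A = V_in · 3.179/(32.3 + 3.179) = 3.145 V.
V_B = V_A × 0.3309 = 1.041 V.

V_B ≈ 1.04 V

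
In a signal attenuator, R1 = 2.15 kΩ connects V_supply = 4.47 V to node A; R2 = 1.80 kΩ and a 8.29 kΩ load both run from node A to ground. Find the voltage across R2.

The load sits in parallel with R2, giving an effective lower resistance R2' = R2·R_L/(R2+R_L) = 1.479 kΩ.
Now apply the divider: V_out = 4.47 × 0.4075 = 1.822 V.

V_out ≈ 1.82 V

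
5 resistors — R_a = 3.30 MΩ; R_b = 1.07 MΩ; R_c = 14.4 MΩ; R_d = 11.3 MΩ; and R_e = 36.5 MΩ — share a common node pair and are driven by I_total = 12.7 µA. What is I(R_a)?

Total conductance ΣG = 1/3.30 + 1/1.07 + 1/14.4 + 1/11.3 + 1/36.5 = 1.423 (units of 1/MΩ).
R_a takes the fraction G_k/ΣG = 0.3030/1.423 = 0.2130, so I = 12.7 × 0.2130 = 2.705 µA.

I ≈ 2.70 µA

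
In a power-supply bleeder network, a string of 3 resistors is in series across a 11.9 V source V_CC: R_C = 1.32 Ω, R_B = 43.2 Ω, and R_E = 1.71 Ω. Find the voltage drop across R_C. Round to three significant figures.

Series total: ΣR = 1.32 + 43.2 + 1.71 = 46.23 Ω.
V = V_CC · R/ΣR = 11.9 × 0.02855 = 0.3398 V.

V ≈ 0.340 V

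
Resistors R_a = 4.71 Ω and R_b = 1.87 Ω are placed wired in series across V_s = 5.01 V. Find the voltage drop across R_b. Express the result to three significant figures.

V ≈ 1.42 V

ΣR = 4.71 + 1.87 = 6.580 Ω.
V = V_s · R/ΣR = 5.01 × 0.2842 = 1.424 V.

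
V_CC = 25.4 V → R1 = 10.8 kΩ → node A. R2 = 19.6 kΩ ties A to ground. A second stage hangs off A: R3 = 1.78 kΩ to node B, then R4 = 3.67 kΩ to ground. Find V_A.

V_A ≈ 7.19 V

Node A sees R2 in parallel with the series input of stage 2, R3 + R4 = 5.450 kΩ.
Effective lower resistance at A: R2 ‖ 5.450 = 4.264 kΩ.
First divider: V_A = V_CC · 4.264/(10.8 + 4.264) = 7.190 V.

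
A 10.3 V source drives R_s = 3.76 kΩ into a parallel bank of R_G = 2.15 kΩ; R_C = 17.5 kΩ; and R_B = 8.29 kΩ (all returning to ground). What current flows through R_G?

Equivalent of the parallel group: R_p = 1.555 kΩ.
V_A by voltage divider: V_A = 10.3 × 1.555/(3.76 + 1.555) = 3.014 V.
I(R_G) = V_A / R_G = 3.014/2.15 = 1.402 mA.

I ≈ 1.40 mA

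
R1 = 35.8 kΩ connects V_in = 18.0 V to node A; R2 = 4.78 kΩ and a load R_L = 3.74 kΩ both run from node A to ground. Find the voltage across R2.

First combine the lower leg with the load: R2 ‖ R_L = 2.098 kΩ.
Then V_out = V_in · R2'/(R1 + R2') = 18.0 × 2.098/37.90 = 0.9966 V.

V_out ≈ 0.997 V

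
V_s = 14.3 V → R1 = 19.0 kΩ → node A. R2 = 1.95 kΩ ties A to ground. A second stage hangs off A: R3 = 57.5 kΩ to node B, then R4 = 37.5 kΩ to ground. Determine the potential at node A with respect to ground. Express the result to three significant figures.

V_A ≈ 1.31 V

The second stage (R3 + R4 = 95.00 kΩ) loads node A in parallel with R2.
R2 ‖ (R3+R4) = 1.911 kΩ.
V_A = 14.3 × 1.911/(19.0 + 1.911) = 1.307 V.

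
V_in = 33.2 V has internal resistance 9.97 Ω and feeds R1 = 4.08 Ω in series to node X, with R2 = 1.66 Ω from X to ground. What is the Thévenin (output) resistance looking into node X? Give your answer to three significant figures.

R_th ≈ 1.48 Ω

R1' = 9.97 + 4.08 = 14.05 Ω (source resistance + R1).
Zeroing V_in shorts the top of R1' to ground, so R_th = R1' ‖ R2 = 1.485 Ω.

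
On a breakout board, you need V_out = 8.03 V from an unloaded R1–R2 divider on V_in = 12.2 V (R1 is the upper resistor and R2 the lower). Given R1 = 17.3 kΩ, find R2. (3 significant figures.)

V_out/V_in = R2/(R1+R2) = 0.6582.
R2 = R1 · 0.6582/(1 − 0.6582) = 33.31 kΩ.

R2 ≈ 33.3 kΩ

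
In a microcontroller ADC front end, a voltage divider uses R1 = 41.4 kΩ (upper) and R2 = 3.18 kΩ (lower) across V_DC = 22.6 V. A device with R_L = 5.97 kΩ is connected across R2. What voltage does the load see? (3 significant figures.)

R2 ‖ R_L = (3.18 × 5.97)/(3.18 + 5.97) = 2.075 kΩ.
Now apply the divider: V_out = 22.6 × 0.04772 = 1.079 V.

V_out ≈ 1.08 V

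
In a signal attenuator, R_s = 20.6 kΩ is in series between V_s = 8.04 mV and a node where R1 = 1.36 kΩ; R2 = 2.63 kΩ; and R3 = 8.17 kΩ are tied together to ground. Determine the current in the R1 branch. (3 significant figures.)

I ≈ 0.223 µA

Parallel bank: R_p = 1/(1/1.36 + 1/2.63 + 1/8.17) = 0.8078 kΩ.
V_A = 8.04 × 0.8078/21.41 = 0.3034 mV.
Branch current I = V_A/R1 = 0.3034/1.36 = 0.2231 µA.
(Check via current divider: I_total = 0.3756 µA; share G_k/ΣG = 0.5940 → same result.)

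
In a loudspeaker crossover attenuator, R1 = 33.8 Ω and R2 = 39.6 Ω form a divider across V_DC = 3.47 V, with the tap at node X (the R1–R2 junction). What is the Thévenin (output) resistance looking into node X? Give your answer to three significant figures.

R_th ≈ 18.2 Ω

Zeroing V_DC shorts the top of R1 to ground, so R_th = R1 ‖ R2 = 18.24 Ω.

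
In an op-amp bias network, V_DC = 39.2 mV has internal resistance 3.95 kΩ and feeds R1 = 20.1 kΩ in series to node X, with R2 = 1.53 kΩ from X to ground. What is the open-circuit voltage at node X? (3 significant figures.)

R1' = 3.95 + 20.1 = 24.05 kΩ (source resistance + R1).
V_th is the unloaded tap voltage: V_DC · R2/(R1'+R2) = 39.2 × 0.05981 = 2.345 mV.

V_th ≈ 2.34 mV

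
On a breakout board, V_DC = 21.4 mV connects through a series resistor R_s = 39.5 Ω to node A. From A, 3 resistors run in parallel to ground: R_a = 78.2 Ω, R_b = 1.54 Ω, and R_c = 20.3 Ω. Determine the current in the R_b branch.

Equivalent of the parallel group: R_p = 1.406 Ω.
V_A by voltage divider: V_A = 21.4 × 1.406/(39.5 + 1.406) = 0.7354 mV.
Branch current I = V_A/R_b = 0.7354/1.54 = 0.4775 mA.

I ≈ 0.478 mA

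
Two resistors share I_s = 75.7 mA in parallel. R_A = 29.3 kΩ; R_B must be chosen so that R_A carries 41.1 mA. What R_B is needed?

In a two-way split, I_A/I_s = R_B/(R_A + R_B).
41.1/75.7 = R_B/(R_A + R_B) → R_B = R_A · (0.5429)/(1 − 0.5429) = 29.3 × 1.188 = 34.80 kΩ.

R_B ≈ 34.8 kΩ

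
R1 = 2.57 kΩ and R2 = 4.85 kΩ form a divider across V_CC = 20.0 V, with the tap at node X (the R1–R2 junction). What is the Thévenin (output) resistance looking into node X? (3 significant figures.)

R_th ≈ 1.68 kΩ

Zeroing V_CC shorts the top of R1 to ground, so R_th = R1 ‖ R2 = 1.680 kΩ.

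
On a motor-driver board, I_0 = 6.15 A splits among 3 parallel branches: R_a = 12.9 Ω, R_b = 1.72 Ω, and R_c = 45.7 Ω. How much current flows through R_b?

ΣG = 1/12.9 + 1/1.72 + 1/45.7 = 0.6808.
Current divider: I(R_b) = I_0 · G_k/ΣG = 6.15 × (0.5814/0.6808) = 6.15 × 0.8540 = 5.252 A.

I ≈ 5.25 A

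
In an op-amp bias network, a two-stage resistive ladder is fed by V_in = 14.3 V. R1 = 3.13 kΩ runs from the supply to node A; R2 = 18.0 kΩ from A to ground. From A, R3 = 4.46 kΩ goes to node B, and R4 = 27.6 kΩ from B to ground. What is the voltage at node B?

Node A sees R2 in parallel with the series input of stage 2, R3 + R4 = 32.06 kΩ.
R2 ‖ (R3+R4) = 11.53 kΩ.
First divider: V_A = V_in · 11.53/(3.13 + 11.53) = 11.25 V.
Then the unloaded second divider: V_B = V_A × R4/(R3+R4) = 11.25 × 0.8609 = 9.682 V.

V_B ≈ 9.68 V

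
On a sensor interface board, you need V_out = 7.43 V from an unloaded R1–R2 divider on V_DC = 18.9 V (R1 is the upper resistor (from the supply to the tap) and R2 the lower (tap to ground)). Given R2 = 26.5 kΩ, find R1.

V_out/V_DC = R2/(R1+R2) = 0.3931.
R1 = R2·(1/k − 1) = 26.5 × 1.544 = 40.91 kΩ.

R1 ≈ 40.9 kΩ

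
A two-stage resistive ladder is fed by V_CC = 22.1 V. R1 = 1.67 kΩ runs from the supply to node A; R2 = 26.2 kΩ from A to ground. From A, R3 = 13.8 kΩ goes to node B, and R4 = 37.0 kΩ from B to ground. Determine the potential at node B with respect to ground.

The second stage (R3 + R4 = 50.80 kΩ) loads node A in parallel with R2.
R2 ‖ (R3+R4) = 17.29 kΩ.
V_A = 22.1 × 17.29/(1.67 + 17.29) = 20.15 V.
Then the unloaded second divider: V_B = V_A × R4/(R3+R4) = 20.15 × 0.7283 = 14.68 V.

V_B ≈ 14.7 V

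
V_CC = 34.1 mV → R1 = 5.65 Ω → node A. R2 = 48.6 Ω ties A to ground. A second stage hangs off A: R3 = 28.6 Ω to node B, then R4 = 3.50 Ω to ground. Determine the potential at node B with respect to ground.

V_B ≈ 2.88 mV

Node A sees R2 in parallel with the series input of stage 2, R3 + R4 = 32.10 Ω.
R2 ‖ (R3+R4) = 19.33 Ω.
First divider: V_A = V_CC · 19.33/(5.65 + 19.33) = 26.39 mV.
Stage 2 is unloaded, so V_B = V_A · R4/(R3+R4) = 26.39 × 3.50/32.10 = 2.877 mV.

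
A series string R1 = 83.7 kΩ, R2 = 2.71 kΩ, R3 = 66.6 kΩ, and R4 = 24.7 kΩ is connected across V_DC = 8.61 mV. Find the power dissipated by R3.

P ≈ 0.156 nW

ΣR = 177.7 kΩ → I = 8.61/177.7 = 0.04845 µA.
P(R3) = I²·R3 = (0.04845)² × 66.6 = 0.1563 nW.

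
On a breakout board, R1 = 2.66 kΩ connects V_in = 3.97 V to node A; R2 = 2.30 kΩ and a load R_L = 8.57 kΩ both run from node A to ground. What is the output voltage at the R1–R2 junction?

V_out ≈ 1.61 V

The load sits in parallel with R2, giving an effective lower resistance R2' = R2·R_L/(R2+R_L) = 1.813 kΩ.
Now apply the divider: V_out = 3.97 × 0.4054 = 1.609 V.
(Unloaded it would be 1.84 V; the load pulls it down.)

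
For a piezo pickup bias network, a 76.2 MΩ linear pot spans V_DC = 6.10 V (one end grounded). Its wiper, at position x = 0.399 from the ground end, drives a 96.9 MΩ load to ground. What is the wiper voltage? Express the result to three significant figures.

V_out ≈ 2.05 V

Lower segment x·R_p = 30.40 MΩ; upper segment (1−x)·R_p = 45.80 MΩ.
(x·R_p) ‖ R_L = 23.14 MΩ.
Then V_out = V_DC · 23.14/(45.80 + 23.14) = 2.048 V.
(Unloaded: V_out = x·V_DC = 2.43 V.)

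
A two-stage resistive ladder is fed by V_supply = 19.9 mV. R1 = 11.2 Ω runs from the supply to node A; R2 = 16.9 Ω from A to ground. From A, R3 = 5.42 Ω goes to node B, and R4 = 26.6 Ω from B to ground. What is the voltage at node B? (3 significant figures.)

V_B ≈ 8.21 mV

The second stage (R3 + R4 = 32.02 Ω) loads node A in parallel with R2.
R2 ‖ (R3+R4) = 11.06 Ω.
First divider: V_A = V_supply · 11.06/(11.2 + 11.06) = 9.888 mV.
V_B = V_A × 0.8307 = 8.214 mV.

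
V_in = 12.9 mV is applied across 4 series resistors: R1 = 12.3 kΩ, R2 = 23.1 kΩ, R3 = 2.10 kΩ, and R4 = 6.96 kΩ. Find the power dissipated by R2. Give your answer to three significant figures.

The common current is I = 12.9/44.46 = 0.2901 µA.
P(R2) = I²·R2 = (0.2901)² × 23.1 = 1.945 nW.

P ≈ 1.94 nW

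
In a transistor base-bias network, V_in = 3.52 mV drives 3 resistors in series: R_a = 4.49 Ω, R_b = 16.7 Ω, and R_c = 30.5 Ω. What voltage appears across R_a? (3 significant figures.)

V ≈ 0.306 mV

ΣR = 4.49 + 16.7 + 30.5 = 51.69 Ω.
V = V_in · R/ΣR = 3.52 × 0.08686 = 0.3058 mV.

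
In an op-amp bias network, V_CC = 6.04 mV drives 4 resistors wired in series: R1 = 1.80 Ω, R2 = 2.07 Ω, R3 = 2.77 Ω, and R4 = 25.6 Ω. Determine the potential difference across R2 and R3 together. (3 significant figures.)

ΣR = 1.80 + 2.07 + 2.77 + 25.6 = 32.24 Ω.
R_{R2..R3} = 2.07 + 2.77 = 4.840 Ω.
V = V_CC · R/ΣR = 6.04 × 0.1501 = 0.9067 mV.

V ≈ 0.907 mV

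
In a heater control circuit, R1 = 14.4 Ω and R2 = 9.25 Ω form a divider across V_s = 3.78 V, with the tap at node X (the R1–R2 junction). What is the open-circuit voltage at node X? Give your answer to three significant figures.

With X open, the divider is unloaded: V_th = 3.78 × 9.25/23.65 = 1.478 V.

V_th ≈ 1.48 V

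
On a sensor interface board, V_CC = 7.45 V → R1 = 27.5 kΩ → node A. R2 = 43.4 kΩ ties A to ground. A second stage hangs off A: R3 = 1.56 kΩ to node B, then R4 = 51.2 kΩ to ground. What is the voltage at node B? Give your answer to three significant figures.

V_B ≈ 3.36 V

Node A sees R2 in parallel with the series input of stage 2, R3 + R4 = 52.76 kΩ.
R2 ‖ (R3+R4) = 23.81 kΩ.
So V_A = 7.45 × 0.4641 = 3.457 V.
Stage 2 is unloaded, so V_B = V_A · R4/(R3+R4) = 3.457 × 51.2/52.76 = 3.355 V.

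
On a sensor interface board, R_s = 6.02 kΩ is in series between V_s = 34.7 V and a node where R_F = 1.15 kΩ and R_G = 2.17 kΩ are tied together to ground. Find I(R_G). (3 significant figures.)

Equivalent of the parallel group: R_p = 0.7517 kΩ.
Node voltage V_A = V_s · R_p/(R_s + R_p) = 34.7 × 0.1110 = 3.852 V.
Branch current I = V_A/R_G = 3.852/2.17 = 1.775 mA.

I ≈ 1.77 mA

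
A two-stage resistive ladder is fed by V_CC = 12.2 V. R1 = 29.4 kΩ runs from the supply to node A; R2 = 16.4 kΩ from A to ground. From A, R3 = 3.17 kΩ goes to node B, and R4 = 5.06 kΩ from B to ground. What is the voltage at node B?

V_B ≈ 1.18 V

Node A sees R2 in parallel with the series input of stage 2, R3 + R4 = 8.230 kΩ.
R2 ‖ (R3+R4) = 5.480 kΩ.
First divider: V_A = V_CC · 5.480/(29.4 + 5.480) = 1.917 V.
Then the unloaded second divider: V_B = V_A × R4/(R3+R4) = 1.917 × 0.6148 = 1.178 V.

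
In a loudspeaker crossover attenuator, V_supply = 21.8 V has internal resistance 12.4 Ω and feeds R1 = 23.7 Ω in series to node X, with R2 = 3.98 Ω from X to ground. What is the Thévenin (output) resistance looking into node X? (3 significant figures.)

R_th ≈ 3.58 Ω

R1' = 12.4 + 23.7 = 36.10 Ω (source resistance + R1).
Looking into X with the source shorted: R_th = R1'·R2/(R1'+R2) = 36.10 × 3.98/40.08 = 3.585 Ω.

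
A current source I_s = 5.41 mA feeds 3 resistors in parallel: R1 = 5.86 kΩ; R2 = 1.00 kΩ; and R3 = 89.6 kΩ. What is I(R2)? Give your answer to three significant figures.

I ≈ 4.58 mA

Total conductance ΣG = 1/5.86 + 1/1.00 + 1/89.6 = 1.182 (units of 1/kΩ).
Current divider: I(R2) = I_s · G_k/ΣG = 5.41 × (1.000/1.182) = 5.41 × 0.8462 = 4.578 mA.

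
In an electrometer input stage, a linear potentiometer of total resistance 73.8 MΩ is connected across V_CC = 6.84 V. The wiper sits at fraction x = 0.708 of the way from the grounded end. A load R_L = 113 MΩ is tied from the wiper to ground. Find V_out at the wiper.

V_out ≈ 4.27 V

Split the track: R_lower = x·R_p = 52.25 MΩ, R_upper = (1−x)·R_p = 21.55 MΩ.
Lower segment in parallel with the load: 52.25 ‖ 113 = 35.73 MΩ.
V_out = 6.84 × 35.73/(21.55 + 35.73) = 4.267 V.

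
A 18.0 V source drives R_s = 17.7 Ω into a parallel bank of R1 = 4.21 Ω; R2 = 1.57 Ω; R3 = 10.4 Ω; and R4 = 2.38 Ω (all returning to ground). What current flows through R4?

I ≈ 0.295 A

Combine the parallel branches: R_p = (1/4.21 + 1/1.57 + 1/10.4 + 1/2.38)⁻¹ = 0.7190 Ω.
V_A = 18.0 × 0.7190/18.42 = 0.7027 V.
Branch current I = V_A/R4 = 0.7027/2.38 = 0.2952 A.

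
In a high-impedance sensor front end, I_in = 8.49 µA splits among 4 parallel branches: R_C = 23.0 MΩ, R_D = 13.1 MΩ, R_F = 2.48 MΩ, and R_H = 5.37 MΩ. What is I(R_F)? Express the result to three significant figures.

I ≈ 4.83 µA

Total conductance ΣG = 1/23.0 + 1/13.1 + 1/2.48 + 1/5.37 = 0.7093 (units of 1/MΩ).
R_F takes the fraction G_k/ΣG = 0.4032/0.7093 = 0.5685, so I = 8.49 × 0.5685 = 4.827 µA.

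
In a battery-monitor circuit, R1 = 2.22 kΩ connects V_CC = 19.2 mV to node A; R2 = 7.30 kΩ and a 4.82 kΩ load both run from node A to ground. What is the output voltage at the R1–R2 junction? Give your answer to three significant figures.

V_out ≈ 10.9 mV

First combine the lower leg with the load: R2 ‖ R_L = 2.903 kΩ.
Then V_out = V_CC · R2'/(R1 + R2') = 19.2 × 2.903/5.123 = 10.88 mV.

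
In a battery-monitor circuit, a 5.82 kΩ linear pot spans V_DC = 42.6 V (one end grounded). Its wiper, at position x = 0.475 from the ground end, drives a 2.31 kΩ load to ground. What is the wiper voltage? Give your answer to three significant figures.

V_out ≈ 12.4 V

Lower segment x·R_p = 2.764 kΩ; upper segment (1−x)·R_p = 3.056 kΩ.
R_L loads the lower segment: effective lower R = 1.258 kΩ.
V_out = 42.6 × 1.258/(3.056 + 1.258) = 12.43 V.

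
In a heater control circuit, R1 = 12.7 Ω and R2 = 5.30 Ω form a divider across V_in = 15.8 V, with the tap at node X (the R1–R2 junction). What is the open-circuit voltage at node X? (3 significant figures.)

Open-circuit (no load on X): V_th = V_in · R2/(R1 + R2) = 15.8 × 5.30/(12.70 + 5.30) = 4.652 V.

V_th ≈ 4.65 V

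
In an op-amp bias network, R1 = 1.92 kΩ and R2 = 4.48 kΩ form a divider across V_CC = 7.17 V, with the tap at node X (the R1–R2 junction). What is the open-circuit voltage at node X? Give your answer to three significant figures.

Open-circuit (no load on X): V_th = V_CC · R2/(R1 + R2) = 7.17 × 4.48/(1.920 + 4.48) = 5.019 V.

V_th ≈ 5.02 V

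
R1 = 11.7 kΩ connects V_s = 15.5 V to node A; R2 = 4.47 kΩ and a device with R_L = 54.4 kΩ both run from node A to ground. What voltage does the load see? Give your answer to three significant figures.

V_out ≈ 4.04 V

R2 ‖ R_L = (4.47 × 54.4)/(4.47 + 54.4) = 4.131 kΩ.
Now apply the divider: V_out = 15.5 × 0.2609 = 4.044 V.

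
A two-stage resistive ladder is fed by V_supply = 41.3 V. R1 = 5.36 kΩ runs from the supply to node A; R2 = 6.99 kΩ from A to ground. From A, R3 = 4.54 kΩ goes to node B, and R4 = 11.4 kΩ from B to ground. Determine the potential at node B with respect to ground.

The second stage (R3 + R4 = 15.94 kΩ) loads node A in parallel with R2.
R2 ‖ (R3+R4) = 4.859 kΩ.
V_A = 41.3 × 4.859/(5.36 + 4.859) = 19.64 V.
Then the unloaded second divider: V_B = V_A × R4/(R3+R4) = 19.64 × 0.7152 = 14.04 V.

V_B ≈ 14.0 V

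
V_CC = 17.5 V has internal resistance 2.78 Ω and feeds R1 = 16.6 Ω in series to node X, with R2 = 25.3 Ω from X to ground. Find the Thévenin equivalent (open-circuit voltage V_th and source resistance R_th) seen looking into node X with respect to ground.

V_th ≈ 9.91 V, R_th ≈ 11.0 Ω

R1' = 2.78 + 16.6 = 19.38 Ω (source resistance + R1).
Open-circuit (no load on X): V_th = V_CC · R2/(R1' + R2) = 17.5 × 25.3/(19.38 + 25.3) = 9.909 V.
With V_CC suppressed (replaced by a short), R_th = R1' ‖ R2 = (19.38 × 25.3)/(19.38 + 25.3) = 10.97 Ω.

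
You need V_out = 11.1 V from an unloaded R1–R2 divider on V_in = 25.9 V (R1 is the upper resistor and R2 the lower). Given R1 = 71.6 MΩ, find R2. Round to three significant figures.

R2 ≈ 53.7 MΩ

Required fraction k = V_out/V_in = 0.4286.
So R2 = R1 · V_out/(V_in − V_out) = 71.6 × 11.1/(25.9 − 11.1) = 71.6 × 0.7500 = 53.70 MΩ.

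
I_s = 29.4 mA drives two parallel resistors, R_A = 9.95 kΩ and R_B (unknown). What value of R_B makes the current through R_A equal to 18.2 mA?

R_B ≈ 16.2 kΩ

In a two-way split, I_A/I_s = R_B/(R_A + R_B).
With f = 0.6190, R_B = R_A · f/(1−f) = 9.95 × 1.625 = 16.17 kΩ.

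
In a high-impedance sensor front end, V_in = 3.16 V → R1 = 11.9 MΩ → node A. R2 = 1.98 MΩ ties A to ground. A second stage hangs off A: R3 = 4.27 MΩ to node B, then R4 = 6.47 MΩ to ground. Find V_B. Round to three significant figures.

Looking into the second stage from A: R3 + R4 = 10.74 MΩ appears in parallel with R2.
R2 ‖ (R3+R4) = 1.672 MΩ.
First divider: V_A = V_in · 1.672/(11.9 + 1.672) = 0.3893 V.
Stage 2 is unloaded, so V_B = V_A · R4/(R3+R4) = 0.3893 × 6.47/10.74 = 0.2345 V.

V_B ≈ 0.234 V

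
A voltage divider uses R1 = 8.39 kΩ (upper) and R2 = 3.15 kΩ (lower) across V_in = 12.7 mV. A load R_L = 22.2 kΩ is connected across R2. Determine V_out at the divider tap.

V_out ≈ 3.14 mV

First combine the lower leg with the load: R2 ‖ R_L = 2.759 kΩ.
Now apply the divider: V_out = 12.7 × 0.2474 = 3.142 mV.
(Unloaded it would be 3.47 mV; the load pulls it down.)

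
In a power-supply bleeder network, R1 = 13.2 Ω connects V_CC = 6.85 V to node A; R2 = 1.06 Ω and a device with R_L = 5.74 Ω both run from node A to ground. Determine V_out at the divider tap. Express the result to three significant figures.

R2 ‖ R_L = (1.06 × 5.74)/(1.06 + 5.74) = 0.8948 Ω.
Voltage divider with the loaded lower leg: V_out = 6.85 × 0.8948/(13.2 + 0.8948) = 6.85 × 0.06348 = 0.4349 V.

V_out ≈ 0.435 V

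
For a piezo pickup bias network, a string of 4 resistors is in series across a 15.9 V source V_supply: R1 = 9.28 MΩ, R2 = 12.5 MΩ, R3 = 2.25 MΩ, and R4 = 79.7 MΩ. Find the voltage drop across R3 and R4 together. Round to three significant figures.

V ≈ 12.6 V

ΣR = 9.28 + 12.5 + 2.25 + 79.7 = 103.7 MΩ.
R_{R3..R4} = 2.25 + 79.7 = 81.95 MΩ.
Voltage divider: V = V_supply · (81.95 / 103.7) = 15.9 × 0.7900 = 12.56 V.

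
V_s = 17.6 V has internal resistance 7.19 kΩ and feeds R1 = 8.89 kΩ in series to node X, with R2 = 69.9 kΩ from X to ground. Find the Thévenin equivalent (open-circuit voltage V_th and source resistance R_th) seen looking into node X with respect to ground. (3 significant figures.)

R1' = 7.19 + 8.89 = 16.08 kΩ (source resistance + R1).
With X open, the divider is unloaded: V_th = 17.6 × 69.9/85.98 = 14.31 V.
Zeroing V_s shorts the top of R1' to ground, so R_th = R1' ‖ R2 = 13.07 kΩ.

V_th ≈ 14.3 V, R_th ≈ 13.1 kΩ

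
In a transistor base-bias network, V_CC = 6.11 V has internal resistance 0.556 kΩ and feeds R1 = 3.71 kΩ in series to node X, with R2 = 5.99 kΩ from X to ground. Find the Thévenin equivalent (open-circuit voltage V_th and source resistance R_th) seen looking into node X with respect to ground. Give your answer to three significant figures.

V_th ≈ 3.57 V, R_th ≈ 2.49 kΩ

R1' = 0.556 + 3.71 = 4.266 kΩ (source resistance + R1).
V_th is the unloaded tap voltage: V_CC · R2/(R1'+R2) = 6.11 × 0.5840 = 3.569 V.
Looking into X with the source shorted: R_th = R1'·R2/(R1'+R2) = 4.266 × 5.99/10.26 = 2.492 kΩ.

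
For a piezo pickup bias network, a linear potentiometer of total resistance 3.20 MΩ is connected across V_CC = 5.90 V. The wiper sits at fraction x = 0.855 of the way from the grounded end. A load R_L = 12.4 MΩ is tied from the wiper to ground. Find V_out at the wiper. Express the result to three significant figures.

Lower segment x·R_p = 2.736 MΩ; upper segment (1−x)·R_p = 0.4640 MΩ.
(x·R_p) ‖ R_L = 2.241 MΩ.
Loaded-divider output: V_out = 5.90 × 0.8285 = 4.888 V.
(Unloaded: V_out = x·V_CC = 5.04 V.)

V_out ≈ 4.89 V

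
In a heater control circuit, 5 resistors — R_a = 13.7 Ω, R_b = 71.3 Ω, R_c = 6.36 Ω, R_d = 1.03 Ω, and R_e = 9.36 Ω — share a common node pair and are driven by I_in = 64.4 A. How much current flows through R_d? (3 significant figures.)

I ≈ 47.3 A

ΣG = 1/13.7 + 1/71.3 + 1/6.36 + 1/1.03 + 1/9.36 = 1.322.
Current divider: I(R_d) = I_in · G_k/ΣG = 64.4 × (0.9709/1.322) = 64.4 × 0.7344 = 47.30 A.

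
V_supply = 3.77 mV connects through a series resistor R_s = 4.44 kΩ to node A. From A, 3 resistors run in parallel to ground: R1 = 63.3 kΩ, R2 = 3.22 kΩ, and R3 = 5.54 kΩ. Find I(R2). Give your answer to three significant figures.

Parallel bank: R_p = 1/(1/63.3 + 1/3.22 + 1/5.54) = 1.973 kΩ.
V_A by voltage divider: V_A = 3.77 × 1.973/(4.44 + 1.973) = 1.160 mV.
I(R2) = V_A / R2 = 1.160/3.22 = 0.3602 µA.
(Equivalently: I_total = 0.5879 µA, then current-divider fraction G_k/ΣG = 0.6127.)

I ≈ 0.360 µA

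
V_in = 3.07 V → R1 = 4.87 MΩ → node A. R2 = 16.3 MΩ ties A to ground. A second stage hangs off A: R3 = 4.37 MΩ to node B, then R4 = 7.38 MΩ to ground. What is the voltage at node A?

Looking into the second stage from A: R3 + R4 = 11.75 MΩ appears in parallel with R2.
R2 ‖ (R3+R4) = 6.828 MΩ.
V_A = 3.07 × 6.828/(4.87 + 6.828) = 1.792 V.

V_A ≈ 1.79 V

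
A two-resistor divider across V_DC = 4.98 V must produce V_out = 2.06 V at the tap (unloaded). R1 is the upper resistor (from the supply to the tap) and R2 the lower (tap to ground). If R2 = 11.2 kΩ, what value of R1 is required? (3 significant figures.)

The divider ratio is R2/(R1+R2) = 2.06/4.98 = 0.4137.
R1 = R2·(1/k − 1) = 11.2 × 1.417 = 15.88 kΩ.

R1 ≈ 15.9 kΩ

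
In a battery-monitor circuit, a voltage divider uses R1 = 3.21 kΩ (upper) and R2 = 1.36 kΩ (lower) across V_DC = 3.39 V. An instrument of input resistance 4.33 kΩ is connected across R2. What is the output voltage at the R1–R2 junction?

V_out ≈ 0.826 V

The load sits in parallel with R2, giving an effective lower resistance R2' = R2·R_L/(R2+R_L) = 1.035 kΩ.
Then V_out = V_DC · R2'/(R1 + R2') = 3.39 × 1.035/4.245 = 0.8265 V.
(Unloaded it would be 1.01 V; the load pulls it down.)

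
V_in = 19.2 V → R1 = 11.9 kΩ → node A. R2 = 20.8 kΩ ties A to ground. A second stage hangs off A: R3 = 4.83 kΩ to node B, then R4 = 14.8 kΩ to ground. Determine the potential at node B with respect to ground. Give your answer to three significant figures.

The second stage (R3 + R4 = 19.63 kΩ) loads node A in parallel with R2.
Effective lower resistance at A: R2 ‖ 19.63 = 10.10 kΩ.
V_A = 19.2 × 10.10/(11.9 + 10.10) = 8.814 V.
Then the unloaded second divider: V_B = V_A × R4/(R3+R4) = 8.814 × 0.7539 = 6.645 V.

V_B ≈ 6.65 V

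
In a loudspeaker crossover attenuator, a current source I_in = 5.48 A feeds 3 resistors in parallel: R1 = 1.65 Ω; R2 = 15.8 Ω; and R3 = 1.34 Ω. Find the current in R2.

Total conductance ΣG = 1/1.65 + 1/15.8 + 1/1.34 = 1.416 (units of 1/Ω).
R2 takes the fraction G_k/ΣG = 0.06329/1.416 = 0.04471, so I = 5.48 × 0.04471 = 0.2450 A.

I ≈ 0.245 A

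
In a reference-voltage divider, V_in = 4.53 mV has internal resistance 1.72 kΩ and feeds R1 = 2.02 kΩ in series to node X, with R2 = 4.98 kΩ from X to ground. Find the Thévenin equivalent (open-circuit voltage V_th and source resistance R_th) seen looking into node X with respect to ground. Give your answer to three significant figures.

V_th ≈ 2.59 mV, R_th ≈ 2.14 kΩ

R1' = 1.72 + 2.02 = 3.740 kΩ (source resistance + R1).
Open-circuit (no load on X): V_th = V_in · R2/(R1' + R2) = 4.53 × 4.98/(3.740 + 4.98) = 2.587 mV.
With V_in suppressed (replaced by a short), R_th = R1' ‖ R2 = (3.740 × 4.98)/(3.740 + 4.98) = 2.136 kΩ.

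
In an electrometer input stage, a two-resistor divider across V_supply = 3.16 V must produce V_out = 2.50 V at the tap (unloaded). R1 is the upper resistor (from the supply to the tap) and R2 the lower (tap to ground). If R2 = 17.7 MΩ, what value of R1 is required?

V_out/V_supply = R2/(R1+R2) = 0.7911.
R1 = R2·(1/k − 1) = 17.7 × 0.2640 = 4.673 MΩ.

R1 ≈ 4.67 MΩ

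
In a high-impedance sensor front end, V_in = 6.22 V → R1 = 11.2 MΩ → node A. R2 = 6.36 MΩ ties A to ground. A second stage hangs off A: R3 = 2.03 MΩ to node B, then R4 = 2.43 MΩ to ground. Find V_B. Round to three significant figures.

V_B ≈ 0.643 V

Looking into the second stage from A: R3 + R4 = 4.460 MΩ appears in parallel with R2.
Effective lower resistance at A: R2 ‖ 4.460 = 2.622 MΩ.
V_A = 6.22 × 2.622/(11.2 + 2.622) = 1.180 V.
Stage 2 is unloaded, so V_B = V_A · R4/(R3+R4) = 1.180 × 2.43/4.460 = 0.6428 V.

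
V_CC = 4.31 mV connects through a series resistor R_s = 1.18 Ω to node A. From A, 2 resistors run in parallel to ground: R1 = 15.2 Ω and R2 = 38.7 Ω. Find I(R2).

I ≈ 0.101 mA

Combine the parallel branches: R_p = (1/15.2 + 1/38.7)⁻¹ = 10.91 Ω.
V_A by voltage divider: V_A = 4.31 × 10.91/(1.18 + 10.91) = 3.889 mV.
I(R2) = V_A / R2 = 3.889/38.7 = 0.1005 mA.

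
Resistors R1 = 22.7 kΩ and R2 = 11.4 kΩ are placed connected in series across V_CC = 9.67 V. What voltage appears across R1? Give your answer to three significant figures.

Series total: ΣR = 22.7 + 11.4 = 34.10 kΩ.
Voltage divider: V = V_CC · (22.70 / 34.10) = 9.67 × 0.6657 = 6.437 V.

V ≈ 6.44 V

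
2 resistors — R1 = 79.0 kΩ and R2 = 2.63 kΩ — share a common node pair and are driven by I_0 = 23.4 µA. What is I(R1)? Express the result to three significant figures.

I ≈ 0.754 µA

Two-branch current divider: I_k = I_0 · R_other/(R_1 + R_2).
So I = 23.4 × 2.63/81.63 = 0.7539 µA.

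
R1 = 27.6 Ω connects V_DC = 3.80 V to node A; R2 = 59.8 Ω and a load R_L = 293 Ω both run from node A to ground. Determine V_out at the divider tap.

V_out ≈ 2.44 V

R2 ‖ R_L = (59.8 × 293)/(59.8 + 293) = 49.66 Ω.
Now apply the divider: V_out = 3.80 × 0.6428 = 2.443 V.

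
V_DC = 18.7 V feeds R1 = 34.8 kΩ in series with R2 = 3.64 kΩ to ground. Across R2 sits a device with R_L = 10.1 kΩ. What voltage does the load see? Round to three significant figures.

V_out ≈ 1.34 V

The load sits in parallel with R2, giving an effective lower resistance R2' = R2·R_L/(R2+R_L) = 2.676 kΩ.
Voltage divider with the loaded lower leg: V_out = 18.7 × 2.676/(34.8 + 2.676) = 18.7 × 0.07140 = 1.335 V.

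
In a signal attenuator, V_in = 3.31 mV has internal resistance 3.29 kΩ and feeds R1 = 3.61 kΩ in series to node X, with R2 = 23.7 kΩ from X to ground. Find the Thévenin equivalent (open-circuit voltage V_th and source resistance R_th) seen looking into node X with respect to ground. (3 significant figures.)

V_th ≈ 2.56 mV, R_th ≈ 5.34 kΩ

R1' = 3.29 + 3.61 = 6.900 kΩ (source resistance + R1).
V_th is the unloaded tap voltage: V_in · R2/(R1'+R2) = 3.31 × 0.7745 = 2.564 mV.
Zeroing V_in shorts the top of R1' to ground, so R_th = R1' ‖ R2 = 5.344 kΩ.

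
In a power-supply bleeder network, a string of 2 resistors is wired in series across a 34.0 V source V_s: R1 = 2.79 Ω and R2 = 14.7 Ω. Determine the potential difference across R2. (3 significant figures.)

V ≈ 28.6 V

Series total: ΣR = 2.79 + 14.7 = 17.49 Ω.
V = V_s · R/ΣR = 34.0 × 0.8405 = 28.58 V.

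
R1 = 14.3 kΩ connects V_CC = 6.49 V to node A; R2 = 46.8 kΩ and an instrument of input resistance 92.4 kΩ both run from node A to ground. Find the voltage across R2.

V_out ≈ 4.44 V

R2 ‖ R_L = (46.8 × 92.4)/(46.8 + 92.4) = 31.07 kΩ.
Now apply the divider: V_out = 6.49 × 0.6848 = 4.444 V.
(Unloaded it would be 4.97 V; the load pulls it down.)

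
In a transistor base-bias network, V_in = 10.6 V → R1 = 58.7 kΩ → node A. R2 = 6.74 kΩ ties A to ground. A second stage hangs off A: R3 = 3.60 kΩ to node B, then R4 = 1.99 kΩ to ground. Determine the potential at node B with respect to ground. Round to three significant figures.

Looking into the second stage from A: R3 + R4 = 5.590 kΩ appears in parallel with R2.
R2 ‖ (R3+R4) = 3.056 kΩ.
V_A = 10.6 × 3.056/(58.7 + 3.056) = 0.5245 V.
Stage 2 is unloaded, so V_B = V_A · R4/(R3+R4) = 0.5245 × 1.99/5.590 = 0.1867 V.

V_B ≈ 0.187 V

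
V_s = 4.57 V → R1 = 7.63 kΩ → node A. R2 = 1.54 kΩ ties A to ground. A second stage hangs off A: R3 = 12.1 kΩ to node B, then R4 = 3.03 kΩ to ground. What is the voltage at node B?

V_B ≈ 0.142 V

Looking into the second stage from A: R3 + R4 = 15.13 kΩ appears in parallel with R2.
R2 ‖ (R3+R4) = 1.398 kΩ.
First divider: V_A = V_s · 1.398/(7.63 + 1.398) = 0.7076 V.
V_B = V_A × 0.2003 = 0.1417 V.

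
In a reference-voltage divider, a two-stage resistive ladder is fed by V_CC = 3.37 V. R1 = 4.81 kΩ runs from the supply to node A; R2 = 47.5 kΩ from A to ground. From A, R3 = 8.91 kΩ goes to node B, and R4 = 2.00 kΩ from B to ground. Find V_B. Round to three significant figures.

V_B ≈ 0.401 V

Looking into the second stage from A: R3 + R4 = 10.91 kΩ appears in parallel with R2.
R2 ‖ (R3+R4) = 8.872 kΩ.
First divider: V_A = V_CC · 8.872/(4.81 + 8.872) = 2.185 V.
Stage 2 is unloaded, so V_B = V_A · R4/(R3+R4) = 2.185 × 2.00/10.91 = 0.4006 V.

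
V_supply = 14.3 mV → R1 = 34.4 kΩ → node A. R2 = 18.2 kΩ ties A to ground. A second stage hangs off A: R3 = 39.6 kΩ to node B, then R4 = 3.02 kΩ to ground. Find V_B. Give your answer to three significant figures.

The second stage (R3 + R4 = 42.62 kΩ) loads node A in parallel with R2.
R2 ‖ (R3+R4) = 12.75 kΩ.
V_A = 14.3 × 12.75/(34.4 + 12.75) = 3.868 mV.
Stage 2 is unloaded, so V_B = V_A · R4/(R3+R4) = 3.868 × 3.02/42.62 = 0.2741 mV.

V_B ≈ 0.274 mV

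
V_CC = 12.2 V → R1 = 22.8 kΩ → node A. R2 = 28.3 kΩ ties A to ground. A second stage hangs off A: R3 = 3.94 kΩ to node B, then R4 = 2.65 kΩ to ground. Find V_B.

Node A sees R2 in parallel with the series input of stage 2, R3 + R4 = 6.590 kΩ.
R2 ‖ (R3+R4) = 5.345 kΩ.
So V_A = 12.2 × 0.1899 = 2.317 V.
V_B = V_A × 0.4021 = 0.9317 V.

V_B ≈ 0.932 V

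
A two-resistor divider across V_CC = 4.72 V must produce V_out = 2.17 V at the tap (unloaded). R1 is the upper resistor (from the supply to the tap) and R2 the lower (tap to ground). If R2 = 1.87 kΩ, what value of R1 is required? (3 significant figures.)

V_out/V_CC = R2/(R1+R2) = 0.4597.
R1 = R2·(1/k − 1) = 1.87 × 1.175 = 2.197 kΩ.

R1 ≈ 2.20 kΩ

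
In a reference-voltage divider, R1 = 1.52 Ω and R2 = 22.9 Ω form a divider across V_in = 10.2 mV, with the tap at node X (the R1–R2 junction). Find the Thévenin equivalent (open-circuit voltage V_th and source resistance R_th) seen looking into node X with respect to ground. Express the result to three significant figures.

Open-circuit (no load on X): V_th = V_in · R2/(R1 + R2) = 10.2 × 22.9/(1.520 + 22.9) = 9.565 mV.
With V_in suppressed (replaced by a short), R_th = R1 ‖ R2 = (1.520 × 22.9)/(1.520 + 22.9) = 1.425 Ω.

V_th ≈ 9.57 mV, R_th ≈ 1.43 Ω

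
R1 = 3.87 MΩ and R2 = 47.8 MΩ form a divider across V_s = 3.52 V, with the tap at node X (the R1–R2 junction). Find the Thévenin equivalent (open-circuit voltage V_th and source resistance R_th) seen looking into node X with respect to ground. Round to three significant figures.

V_th is the unloaded tap voltage: V_s · R2/(R1+R2) = 3.52 × 0.9251 = 3.256 V.
Zeroing V_s shorts the top of R1 to ground, so R_th = R1 ‖ R2 = 3.580 MΩ.

V_th ≈ 3.26 V, R_th ≈ 3.58 MΩ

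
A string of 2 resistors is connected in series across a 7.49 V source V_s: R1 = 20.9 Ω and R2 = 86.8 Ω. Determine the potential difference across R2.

Series total: ΣR = 20.9 + 86.8 = 107.7 Ω.
Voltage divider: V = V_s · (86.80 / 107.7) = 7.49 × 0.8059 = 6.037 V.

V ≈ 6.04 V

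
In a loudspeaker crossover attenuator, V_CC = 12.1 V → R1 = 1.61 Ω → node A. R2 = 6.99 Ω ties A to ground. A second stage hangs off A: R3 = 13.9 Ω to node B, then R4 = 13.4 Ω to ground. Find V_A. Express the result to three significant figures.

V_A ≈ 9.38 V

Node A sees R2 in parallel with the series input of stage 2, R3 + R4 = 27.30 Ω.
Effective lower resistance at A: R2 ‖ 27.30 = 5.565 Ω.
V_A = 12.1 × 5.565/(1.61 + 5.565) = 9.385 V.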